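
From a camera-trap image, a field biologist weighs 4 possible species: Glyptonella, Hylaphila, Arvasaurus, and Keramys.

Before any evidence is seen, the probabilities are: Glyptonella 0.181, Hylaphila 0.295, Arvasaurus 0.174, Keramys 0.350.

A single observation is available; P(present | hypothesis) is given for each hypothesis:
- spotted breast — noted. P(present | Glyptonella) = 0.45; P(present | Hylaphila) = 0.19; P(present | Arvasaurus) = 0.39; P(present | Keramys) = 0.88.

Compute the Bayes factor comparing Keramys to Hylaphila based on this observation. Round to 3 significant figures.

Likelihood of this observation under each hypothesis:
  Keramys: 0.88
  Hylaphila: 0.19
Bayes factor = 0.88 / 0.19 ≈ 4.63

4.63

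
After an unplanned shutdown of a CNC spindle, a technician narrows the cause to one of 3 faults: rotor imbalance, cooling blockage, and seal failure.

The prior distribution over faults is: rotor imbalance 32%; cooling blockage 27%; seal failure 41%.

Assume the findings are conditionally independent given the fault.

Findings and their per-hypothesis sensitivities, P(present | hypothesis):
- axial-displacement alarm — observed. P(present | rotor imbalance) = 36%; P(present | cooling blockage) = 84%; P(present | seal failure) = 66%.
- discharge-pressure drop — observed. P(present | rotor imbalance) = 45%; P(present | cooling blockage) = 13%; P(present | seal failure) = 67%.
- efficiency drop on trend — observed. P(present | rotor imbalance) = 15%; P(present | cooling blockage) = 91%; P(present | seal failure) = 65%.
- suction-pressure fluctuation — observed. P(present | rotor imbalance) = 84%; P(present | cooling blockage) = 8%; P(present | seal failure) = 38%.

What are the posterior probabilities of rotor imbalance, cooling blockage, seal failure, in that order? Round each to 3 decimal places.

Multiply each prior by the joint likelihood of the evidence pattern:
  rotor imbalance: 0.32 × 0.36 × 0.45 × 0.15 × 0.84 = 0.0065318
  cooling blockage: 0.27 × 0.84 × 0.13 × 0.91 × 0.08 = 0.0021464
  seal failure: 0.41 × 0.66 × 0.67 × 0.65 × 0.38 = 0.044782
Normalizing constant Z = 0.0065318 + 0.0021464 + 0.044782 = 0.05346.
P(rotor imbalance | evidence) = 0.0065318 / 0.05346 ≈ 0.122
P(cooling blockage | evidence) = 0.0021464 / 0.05346 ≈ 0.040
P(seal failure | evidence) = 0.044782 / 0.05346 ≈ 0.838

0.122, 0.040, 0.838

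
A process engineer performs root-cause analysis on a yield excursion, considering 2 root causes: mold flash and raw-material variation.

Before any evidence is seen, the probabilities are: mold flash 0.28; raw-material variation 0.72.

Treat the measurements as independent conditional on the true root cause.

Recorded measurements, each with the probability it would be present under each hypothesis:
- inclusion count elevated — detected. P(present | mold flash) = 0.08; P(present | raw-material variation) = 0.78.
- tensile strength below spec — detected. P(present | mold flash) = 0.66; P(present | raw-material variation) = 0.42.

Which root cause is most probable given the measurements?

raw-material variation

Multiply each prior by the joint likelihood of the measurement pattern:
  mold flash: 0.28 × 0.08 × 0.66 = 0.014784
  raw-material variation: 0.72 × 0.78 × 0.42 = 0.23587
The unnormalized weights sum to 0.25066.
P(mold flash | evidence) ≈ 0.014784 / 0.25066 ≈ 0.059
P(raw-material variation | evidence) ≈ 0.23587 / 0.25066 ≈ 0.941
The largest is 0.941, so raw-material variation is most probable.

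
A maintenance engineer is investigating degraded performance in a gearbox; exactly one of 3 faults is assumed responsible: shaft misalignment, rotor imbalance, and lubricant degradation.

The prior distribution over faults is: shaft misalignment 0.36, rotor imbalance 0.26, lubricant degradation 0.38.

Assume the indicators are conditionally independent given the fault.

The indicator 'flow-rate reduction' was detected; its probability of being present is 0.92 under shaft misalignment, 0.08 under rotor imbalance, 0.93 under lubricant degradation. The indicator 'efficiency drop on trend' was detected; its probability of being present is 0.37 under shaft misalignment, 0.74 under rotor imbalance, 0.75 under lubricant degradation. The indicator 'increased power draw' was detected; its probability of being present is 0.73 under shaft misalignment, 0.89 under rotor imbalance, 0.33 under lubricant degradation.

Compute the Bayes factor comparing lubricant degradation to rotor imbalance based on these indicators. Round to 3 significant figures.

Joint likelihood of the indicator pattern under each hypothesis:
  lubricant degradation: 0.93 × 0.75 × 0.33 = 0.23018
  rotor imbalance: 0.08 × 0.74 × 0.89 = 0.052688
Bayes factor = 0.23018 / 0.052688 ≈ 4.37

4.37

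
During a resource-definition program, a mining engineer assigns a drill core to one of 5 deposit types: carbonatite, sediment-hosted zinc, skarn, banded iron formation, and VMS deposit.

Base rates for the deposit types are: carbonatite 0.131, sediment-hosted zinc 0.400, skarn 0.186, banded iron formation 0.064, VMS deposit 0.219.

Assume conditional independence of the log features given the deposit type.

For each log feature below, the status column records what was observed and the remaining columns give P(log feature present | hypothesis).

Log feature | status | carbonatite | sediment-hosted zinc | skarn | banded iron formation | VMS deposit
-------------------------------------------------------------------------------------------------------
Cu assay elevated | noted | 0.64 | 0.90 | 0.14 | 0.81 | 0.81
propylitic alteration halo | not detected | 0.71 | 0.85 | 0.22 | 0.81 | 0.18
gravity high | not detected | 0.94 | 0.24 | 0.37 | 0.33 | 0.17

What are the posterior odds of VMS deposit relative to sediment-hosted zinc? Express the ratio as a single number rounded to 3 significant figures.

2.94

Posterior odds equal prior odds times the likelihood ratio; only the two competing hypotheses matter (using 1 − P(present | H) for each absent log feature).
  VMS deposit: 0.219 × 0.81 × (1 − 0.18) × (1 − 0.17) = 0.12073
  sediment-hosted zinc: 0.400 × 0.90 × (1 − 0.85) × (1 − 0.24) = 0.04104
Odds(VMS deposit : sediment-hosted zinc) = 0.12073 / 0.04104 ≈ 2.94.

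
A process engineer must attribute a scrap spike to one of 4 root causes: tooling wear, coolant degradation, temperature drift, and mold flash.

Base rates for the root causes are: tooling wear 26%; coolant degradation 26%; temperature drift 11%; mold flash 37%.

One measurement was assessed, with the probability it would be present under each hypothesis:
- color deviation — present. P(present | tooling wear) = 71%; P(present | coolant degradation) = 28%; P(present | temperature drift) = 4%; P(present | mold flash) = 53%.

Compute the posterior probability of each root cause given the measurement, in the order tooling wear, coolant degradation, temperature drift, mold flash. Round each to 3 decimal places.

By Bayes' rule, the unnormalized weight for each hypothesis is prior × likelihood:
  tooling wear: 0.26 × 0.71 = 0.1846
  coolant degradation: 0.26 × 0.28 = 0.0728
  temperature drift: 0.11 × 0.04 = 0.0044
  mold flash: 0.37 × 0.53 = 0.1961
The unnormalized weights sum to 0.4579.
P(tooling wear | evidence) = 0.1846 / 0.4579 ≈ 0.403
P(coolant degradation | evidence) = 0.0728 / 0.4579 ≈ 0.159
P(temperature drift | evidence) = 0.0044 / 0.4579 ≈ 0.010
P(mold flash | evidence) = 0.1961 / 0.4579 ≈ 0.428

0.403, 0.159, 0.010, 0.428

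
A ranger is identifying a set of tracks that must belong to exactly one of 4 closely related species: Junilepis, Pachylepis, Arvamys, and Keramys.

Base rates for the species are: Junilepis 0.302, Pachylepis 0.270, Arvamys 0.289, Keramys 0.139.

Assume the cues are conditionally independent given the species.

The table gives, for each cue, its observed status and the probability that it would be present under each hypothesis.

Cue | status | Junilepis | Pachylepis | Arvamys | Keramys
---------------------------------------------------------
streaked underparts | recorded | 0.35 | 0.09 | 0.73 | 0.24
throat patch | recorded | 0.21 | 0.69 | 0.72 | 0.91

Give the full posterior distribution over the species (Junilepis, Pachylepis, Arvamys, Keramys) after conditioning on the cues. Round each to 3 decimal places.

By Bayes' rule with conditional independence, the unnormalized weight for each hypothesis is prior × ∏ likelihoods:
  Junilepis: 0.302 × 0.35 × 0.21 = 0.022197
  Pachylepis: 0.270 × 0.09 × 0.69 = 0.016767
  Arvamys: 0.289 × 0.73 × 0.72 = 0.1519
  Keramys: 0.139 × 0.24 × 0.91 = 0.030358
Normalizing constant Z = 0.022197 + 0.016767 + 0.1519 + 0.030358 = 0.22122.
P(Junilepis | evidence) = 0.022197 / 0.22122 ≈ 0.100
P(Pachylepis | evidence) = 0.016767 / 0.22122 ≈ 0.076
P(Arvamys | evidence) = 0.1519 / 0.22122 ≈ 0.687
P(Keramys | evidence) = 0.030358 / 0.22122 ≈ 0.137

0.100, 0.076, 0.687, 0.137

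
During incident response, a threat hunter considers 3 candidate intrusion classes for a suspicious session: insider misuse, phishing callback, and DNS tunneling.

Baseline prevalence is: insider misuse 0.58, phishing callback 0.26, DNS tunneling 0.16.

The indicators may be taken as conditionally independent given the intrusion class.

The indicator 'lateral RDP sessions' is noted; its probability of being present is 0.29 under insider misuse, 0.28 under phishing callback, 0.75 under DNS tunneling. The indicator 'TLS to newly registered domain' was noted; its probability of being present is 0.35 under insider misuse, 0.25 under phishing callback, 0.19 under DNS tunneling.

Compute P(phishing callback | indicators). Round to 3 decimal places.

0.182

By Bayes' rule with conditional independence, the unnormalized weight for each hypothesis is prior × ∏ likelihoods:
  insider misuse: 0.58 × 0.29 × 0.35 = 0.05887
  phishing callback: 0.26 × 0.28 × 0.25 = 0.0182
  DNS tunneling: 0.16 × 0.75 × 0.19 = 0.0228
The unnormalized weights sum to 0.09987.
P(phishing callback | evidence) = 0.0182 / 0.09987 ≈ 0.182.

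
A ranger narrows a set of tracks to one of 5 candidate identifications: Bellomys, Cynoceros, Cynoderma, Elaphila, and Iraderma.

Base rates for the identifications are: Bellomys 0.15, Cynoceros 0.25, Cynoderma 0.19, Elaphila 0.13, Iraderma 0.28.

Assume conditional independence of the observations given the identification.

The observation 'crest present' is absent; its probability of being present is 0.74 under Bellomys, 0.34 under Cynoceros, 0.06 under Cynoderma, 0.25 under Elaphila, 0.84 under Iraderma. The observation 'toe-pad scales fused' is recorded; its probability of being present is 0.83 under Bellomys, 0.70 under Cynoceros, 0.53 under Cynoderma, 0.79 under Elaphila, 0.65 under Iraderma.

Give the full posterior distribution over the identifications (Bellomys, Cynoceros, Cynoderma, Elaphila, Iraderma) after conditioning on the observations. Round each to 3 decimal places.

0.093, 0.331, 0.271, 0.221, 0.084

By Bayes' rule with conditional independence, the unnormalized weight for each hypothesis is prior × ∏ likelihoods (using 1 − P(present | H) for each absent observation):
  Bellomys: 0.15 × (1 − 0.74) × 0.83 = 0.03237
  Cynoceros: 0.25 × (1 − 0.34) × 0.70 = 0.1155
  Cynoderma: 0.19 × (1 − 0.06) × 0.53 = 0.094658
  Elaphila: 0.13 × (1 − 0.25) × 0.79 = 0.077025
  Iraderma: 0.28 × (1 − 0.84) × 0.65 = 0.02912
Normalizing constant Z = 0.03237 + 0.1155 + 0.094658 + 0.077025 + 0.02912 = 0.34867.
P(Bellomys | evidence) = 0.03237 / 0.34867 ≈ 0.093
P(Cynoceros | evidence) = 0.1155 / 0.34867 ≈ 0.331
P(Cynoderma | evidence) = 0.094658 / 0.34867 ≈ 0.271
P(Elaphila | evidence) = 0.077025 / 0.34867 ≈ 0.221
P(Iraderma | evidence) = 0.02912 / 0.34867 ≈ 0.084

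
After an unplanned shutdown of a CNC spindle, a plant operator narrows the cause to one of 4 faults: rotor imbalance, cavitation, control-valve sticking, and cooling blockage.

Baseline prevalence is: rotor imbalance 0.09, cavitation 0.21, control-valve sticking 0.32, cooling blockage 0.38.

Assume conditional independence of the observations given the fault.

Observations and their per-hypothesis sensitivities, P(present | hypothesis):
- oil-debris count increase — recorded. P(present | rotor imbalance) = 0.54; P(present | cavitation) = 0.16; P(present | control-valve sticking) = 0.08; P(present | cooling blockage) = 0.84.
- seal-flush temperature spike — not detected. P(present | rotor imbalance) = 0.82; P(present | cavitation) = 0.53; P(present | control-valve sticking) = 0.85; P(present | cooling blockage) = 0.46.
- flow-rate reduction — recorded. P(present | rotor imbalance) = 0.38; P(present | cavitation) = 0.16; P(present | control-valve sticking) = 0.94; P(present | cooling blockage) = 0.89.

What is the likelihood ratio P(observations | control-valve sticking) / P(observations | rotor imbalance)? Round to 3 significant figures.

0.305

The Bayes factor is the ratio of the joint likelihoods of the evidence pattern under the two hypotheses (using 1 − P(present | H) for each absent observation).
  control-valve sticking: 0.08 × (1 − 0.85) × 0.94 = 0.01128
  rotor imbalance: 0.54 × (1 − 0.82) × 0.38 = 0.036936
Bayes factor = 0.01128 / 0.036936 ≈ 0.305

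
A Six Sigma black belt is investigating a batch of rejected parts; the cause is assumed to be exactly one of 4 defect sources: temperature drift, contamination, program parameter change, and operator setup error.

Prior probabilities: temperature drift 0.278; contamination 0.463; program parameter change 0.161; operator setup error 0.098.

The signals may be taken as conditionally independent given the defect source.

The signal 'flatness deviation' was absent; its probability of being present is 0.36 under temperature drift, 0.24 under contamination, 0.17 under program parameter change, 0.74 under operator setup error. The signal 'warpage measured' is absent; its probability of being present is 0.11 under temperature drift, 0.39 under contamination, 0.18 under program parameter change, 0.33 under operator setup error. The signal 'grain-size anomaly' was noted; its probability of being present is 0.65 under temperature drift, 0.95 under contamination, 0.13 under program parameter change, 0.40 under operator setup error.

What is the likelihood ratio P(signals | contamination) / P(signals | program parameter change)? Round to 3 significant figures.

The Bayes factor is the ratio of the joint likelihoods of the signal pattern under the two hypotheses (using 1 − P(present | H) for each absent signal).
  contamination: (1 − 0.24) × (1 − 0.39) × 0.95 = 0.44042
  program parameter change: (1 − 0.17) × (1 − 0.18) × 0.13 = 0.088478
Bayes factor = 0.44042 / 0.088478 ≈ 4.98

4.98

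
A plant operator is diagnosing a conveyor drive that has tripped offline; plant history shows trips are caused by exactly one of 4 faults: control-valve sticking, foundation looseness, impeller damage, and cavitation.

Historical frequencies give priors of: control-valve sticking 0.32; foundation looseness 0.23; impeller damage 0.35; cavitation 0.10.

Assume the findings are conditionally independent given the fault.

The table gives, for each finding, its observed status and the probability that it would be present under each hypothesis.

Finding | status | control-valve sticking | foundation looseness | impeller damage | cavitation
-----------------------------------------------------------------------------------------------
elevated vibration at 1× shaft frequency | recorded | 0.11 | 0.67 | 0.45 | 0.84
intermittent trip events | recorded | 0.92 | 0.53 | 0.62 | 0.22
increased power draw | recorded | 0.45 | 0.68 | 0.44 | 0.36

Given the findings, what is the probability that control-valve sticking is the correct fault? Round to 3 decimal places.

By Bayes' rule with conditional independence, the unnormalized weight for each hypothesis is prior × ∏ likelihoods:
  control-valve sticking: 0.32 × 0.11 × 0.92 × 0.45 = 0.014573
  foundation looseness: 0.23 × 0.67 × 0.53 × 0.68 = 0.055538
  impeller damage: 0.35 × 0.45 × 0.62 × 0.44 = 0.042966
  cavitation: 0.10 × 0.84 × 0.22 × 0.36 = 0.0066528
Marginal likelihood of the evidence = 0.11973.
P(control-valve sticking | evidence) = 0.014573 / 0.11973 ≈ 0.122.

0.122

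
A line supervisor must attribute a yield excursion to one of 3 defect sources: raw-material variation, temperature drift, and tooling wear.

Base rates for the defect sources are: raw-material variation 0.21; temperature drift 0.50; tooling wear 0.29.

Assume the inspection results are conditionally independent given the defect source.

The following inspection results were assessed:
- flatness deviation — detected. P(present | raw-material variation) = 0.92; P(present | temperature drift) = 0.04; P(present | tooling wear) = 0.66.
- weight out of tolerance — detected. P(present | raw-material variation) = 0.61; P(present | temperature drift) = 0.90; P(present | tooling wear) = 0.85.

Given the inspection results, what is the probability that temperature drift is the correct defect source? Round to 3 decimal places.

0.060

Multiply each prior by the joint likelihood of the inspection result pattern:
  raw-material variation: 0.21 × 0.92 × 0.61 = 0.11785
  temperature drift: 0.50 × 0.04 × 0.90 = 0.018
  tooling wear: 0.29 × 0.66 × 0.85 = 0.16269
Normalizing constant Z = 0.11785 + 0.018 + 0.16269 = 0.29854.
P(temperature drift | evidence) = 0.018 / 0.29854 ≈ 0.060.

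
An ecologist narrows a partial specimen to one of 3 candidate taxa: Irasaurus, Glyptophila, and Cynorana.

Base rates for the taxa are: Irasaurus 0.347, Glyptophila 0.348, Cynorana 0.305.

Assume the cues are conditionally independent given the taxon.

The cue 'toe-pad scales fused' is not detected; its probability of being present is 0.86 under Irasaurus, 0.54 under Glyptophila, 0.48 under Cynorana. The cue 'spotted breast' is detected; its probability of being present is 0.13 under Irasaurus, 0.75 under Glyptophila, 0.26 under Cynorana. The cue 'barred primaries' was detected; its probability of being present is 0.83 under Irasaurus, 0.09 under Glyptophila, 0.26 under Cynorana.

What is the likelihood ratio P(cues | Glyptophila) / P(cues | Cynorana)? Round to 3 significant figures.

0.883

Joint likelihood of the cue pattern under each hypothesis (using 1 − P(present | H) for each absent cue):
  Glyptophila: (1 − 0.54) × 0.75 × 0.09 = 0.03105
  Cynorana: (1 − 0.48) × 0.26 × 0.26 = 0.035152
Bayes factor = 0.03105 / 0.035152 ≈ 0.883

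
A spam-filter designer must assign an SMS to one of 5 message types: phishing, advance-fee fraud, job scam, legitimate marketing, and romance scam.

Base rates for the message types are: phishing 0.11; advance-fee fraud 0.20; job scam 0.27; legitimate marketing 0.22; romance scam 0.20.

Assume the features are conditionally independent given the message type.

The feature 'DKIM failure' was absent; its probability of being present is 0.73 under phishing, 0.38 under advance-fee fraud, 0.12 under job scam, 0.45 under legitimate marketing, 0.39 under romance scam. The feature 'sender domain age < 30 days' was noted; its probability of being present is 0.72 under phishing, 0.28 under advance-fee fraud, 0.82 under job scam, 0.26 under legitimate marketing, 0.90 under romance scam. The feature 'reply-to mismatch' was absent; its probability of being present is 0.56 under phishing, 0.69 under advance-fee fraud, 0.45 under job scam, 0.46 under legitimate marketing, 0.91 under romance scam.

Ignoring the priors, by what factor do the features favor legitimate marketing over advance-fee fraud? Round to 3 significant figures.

Joint likelihood of the feature pattern under each hypothesis (using 1 − P(present | H) for each absent feature):
  legitimate marketing: (1 − 0.45) × 0.26 × (1 − 0.46) = 0.07722
  advance-fee fraud: (1 − 0.38) × 0.28 × (1 − 0.69) = 0.053816
Bayes factor = 0.07722 / 0.053816 ≈ 1.43

1.43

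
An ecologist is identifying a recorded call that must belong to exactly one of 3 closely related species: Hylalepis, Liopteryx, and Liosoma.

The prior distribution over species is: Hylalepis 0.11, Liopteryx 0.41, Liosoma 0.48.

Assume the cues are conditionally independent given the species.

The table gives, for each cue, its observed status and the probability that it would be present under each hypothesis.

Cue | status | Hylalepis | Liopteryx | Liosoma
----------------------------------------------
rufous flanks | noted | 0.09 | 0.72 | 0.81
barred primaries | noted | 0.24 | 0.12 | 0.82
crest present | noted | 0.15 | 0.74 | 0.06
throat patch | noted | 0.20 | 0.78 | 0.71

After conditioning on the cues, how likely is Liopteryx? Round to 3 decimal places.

For each hypothesis, the unnormalized posterior weight is prior × product of the cue likelihoods:
  Hylalepis: 0.11 × 0.09 × 0.24 × 0.15 × 0.20 = 7.128e-05
  Liopteryx: 0.41 × 0.72 × 0.12 × 0.74 × 0.78 = 0.020447
  Liosoma: 0.48 × 0.81 × 0.82 × 0.06 × 0.71 = 0.013582
Marginal likelihood of the evidence = 0.0341.
P(Liopteryx | evidence) = 0.020447 / 0.0341 ≈ 0.600.

0.600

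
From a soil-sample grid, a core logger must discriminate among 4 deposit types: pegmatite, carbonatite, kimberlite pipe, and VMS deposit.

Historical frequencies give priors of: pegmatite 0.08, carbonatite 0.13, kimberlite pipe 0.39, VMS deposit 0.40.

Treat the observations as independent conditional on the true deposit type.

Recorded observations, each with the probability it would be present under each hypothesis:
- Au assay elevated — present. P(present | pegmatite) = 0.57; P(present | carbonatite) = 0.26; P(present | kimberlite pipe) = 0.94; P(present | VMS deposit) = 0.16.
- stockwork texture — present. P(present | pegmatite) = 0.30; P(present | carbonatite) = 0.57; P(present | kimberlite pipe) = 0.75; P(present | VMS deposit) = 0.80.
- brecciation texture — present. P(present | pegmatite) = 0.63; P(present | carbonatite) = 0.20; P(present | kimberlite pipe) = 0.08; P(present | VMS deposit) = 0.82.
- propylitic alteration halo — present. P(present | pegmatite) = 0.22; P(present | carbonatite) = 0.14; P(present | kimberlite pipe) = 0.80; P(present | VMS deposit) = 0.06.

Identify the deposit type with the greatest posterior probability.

By Bayes' rule with conditional independence, the unnormalized weight for each hypothesis is prior × ∏ likelihoods:
  pegmatite: 0.08 × 0.57 × 0.30 × 0.63 × 0.22 = 0.001896
  carbonatite: 0.13 × 0.26 × 0.57 × 0.20 × 0.14 = 0.00053945
  kimberlite pipe: 0.39 × 0.94 × 0.75 × 0.08 × 0.80 = 0.017597
  VMS deposit: 0.40 × 0.16 × 0.80 × 0.82 × 0.06 = 0.002519
Normalizing constant Z = 0.001896 + 0.00053945 + 0.017597 + 0.002519 = 0.022551.
P(pegmatite | evidence) ≈ 0.001896 / 0.022551 ≈ 0.084
P(carbonatite | evidence) ≈ 0.00053945 / 0.022551 ≈ 0.024
P(kimberlite pipe | evidence) ≈ 0.017597 / 0.022551 ≈ 0.780
P(VMS deposit | evidence) ≈ 0.002519 / 0.022551 ≈ 0.112
The largest is 0.780, so kimberlite pipe is most probable.

kimberlite pipe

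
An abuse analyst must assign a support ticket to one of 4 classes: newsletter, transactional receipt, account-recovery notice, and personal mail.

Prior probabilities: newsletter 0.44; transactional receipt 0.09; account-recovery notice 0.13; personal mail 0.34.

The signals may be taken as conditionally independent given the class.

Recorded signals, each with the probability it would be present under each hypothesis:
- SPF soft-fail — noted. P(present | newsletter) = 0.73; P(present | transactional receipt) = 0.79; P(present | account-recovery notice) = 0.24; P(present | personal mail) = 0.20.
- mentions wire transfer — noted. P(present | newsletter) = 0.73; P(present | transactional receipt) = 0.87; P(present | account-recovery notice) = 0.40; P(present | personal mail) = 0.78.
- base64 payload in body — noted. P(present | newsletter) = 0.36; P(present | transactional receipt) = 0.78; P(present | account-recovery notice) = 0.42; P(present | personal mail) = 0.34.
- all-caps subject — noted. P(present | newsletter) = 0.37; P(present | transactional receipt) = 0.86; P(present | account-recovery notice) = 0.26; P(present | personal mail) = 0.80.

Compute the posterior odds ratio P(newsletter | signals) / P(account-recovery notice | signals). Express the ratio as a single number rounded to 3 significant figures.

Unnormalized posterior weight (prior times the signal likelihoods) for each of the two hypotheses:
  newsletter: 0.44 × 0.73 × 0.73 × 0.36 × 0.37 = 0.031232
  account-recovery notice: 0.13 × 0.24 × 0.40 × 0.42 × 0.26 = 0.0013628
Posterior odds = 0.031232 / 0.0013628 ≈ 22.9.

22.9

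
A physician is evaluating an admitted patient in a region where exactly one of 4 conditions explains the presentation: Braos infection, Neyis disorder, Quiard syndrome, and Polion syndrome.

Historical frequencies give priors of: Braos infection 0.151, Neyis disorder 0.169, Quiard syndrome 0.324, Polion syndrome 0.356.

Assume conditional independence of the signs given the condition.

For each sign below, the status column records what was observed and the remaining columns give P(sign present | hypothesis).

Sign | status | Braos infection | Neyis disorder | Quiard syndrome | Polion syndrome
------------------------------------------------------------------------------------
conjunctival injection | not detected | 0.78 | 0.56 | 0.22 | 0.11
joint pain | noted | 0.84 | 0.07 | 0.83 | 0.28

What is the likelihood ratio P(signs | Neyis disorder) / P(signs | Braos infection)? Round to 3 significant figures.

Take the product of per-sign likelihoods under each hypothesis (using 1 − P(present | H) for each absent sign), then divide.
  Neyis disorder: (1 − 0.56) × 0.07 = 0.0308
  Braos infection: (1 − 0.78) × 0.84 = 0.1848
Bayes factor = 0.0308 / 0.1848 ≈ 0.167

0.167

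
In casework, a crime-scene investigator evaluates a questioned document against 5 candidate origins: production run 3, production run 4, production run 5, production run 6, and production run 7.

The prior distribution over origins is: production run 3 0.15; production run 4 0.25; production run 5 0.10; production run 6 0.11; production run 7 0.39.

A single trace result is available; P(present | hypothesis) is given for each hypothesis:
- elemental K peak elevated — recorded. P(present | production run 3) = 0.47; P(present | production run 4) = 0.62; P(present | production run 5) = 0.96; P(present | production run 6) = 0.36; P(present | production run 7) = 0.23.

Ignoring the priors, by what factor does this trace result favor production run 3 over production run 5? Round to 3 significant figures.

0.490

The Bayes factor is the ratio of the two likelihoods.
  production run 3: 0.47
  production run 5: 0.96
Bayes factor = 0.47 / 0.96 ≈ 0.490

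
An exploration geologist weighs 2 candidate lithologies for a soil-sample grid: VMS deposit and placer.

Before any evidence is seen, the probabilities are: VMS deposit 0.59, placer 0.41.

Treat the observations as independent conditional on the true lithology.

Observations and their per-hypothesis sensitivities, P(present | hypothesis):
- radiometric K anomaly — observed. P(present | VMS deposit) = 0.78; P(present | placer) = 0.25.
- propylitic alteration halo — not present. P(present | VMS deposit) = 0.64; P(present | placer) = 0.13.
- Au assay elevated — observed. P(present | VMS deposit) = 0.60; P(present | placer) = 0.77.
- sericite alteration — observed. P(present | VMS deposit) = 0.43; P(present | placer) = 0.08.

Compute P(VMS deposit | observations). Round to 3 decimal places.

0.886

Multiply each prior by the joint likelihood of the evidence pattern (using 1 − P(present | H) for each absent observation):
  VMS deposit: 0.59 × 0.78 × (1 − 0.64) × 0.60 × 0.43 = 0.042743
  placer: 0.41 × 0.25 × (1 − 0.13) × 0.77 × 0.08 = 0.0054932
Marginal likelihood of the evidence = 0.048237.
P(VMS deposit | evidence) = 0.042743 / 0.048237 ≈ 0.886.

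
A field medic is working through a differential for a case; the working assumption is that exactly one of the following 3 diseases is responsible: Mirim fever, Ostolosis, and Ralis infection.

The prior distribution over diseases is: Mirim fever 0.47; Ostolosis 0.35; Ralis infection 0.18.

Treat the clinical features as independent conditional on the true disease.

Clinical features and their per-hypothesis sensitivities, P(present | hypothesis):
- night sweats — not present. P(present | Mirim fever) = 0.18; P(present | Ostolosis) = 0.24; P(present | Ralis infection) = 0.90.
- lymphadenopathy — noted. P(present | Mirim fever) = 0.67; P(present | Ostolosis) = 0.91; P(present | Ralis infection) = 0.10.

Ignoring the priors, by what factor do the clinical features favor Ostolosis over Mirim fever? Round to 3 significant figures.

The Bayes factor is the ratio of the joint likelihoods of the clinical feature pattern under the two hypotheses (using 1 − P(present | H) for each absent clinical feature).
  Ostolosis: (1 − 0.24) × 0.91 = 0.6916
  Mirim fever: (1 − 0.18) × 0.67 = 0.5494
Bayes factor = 0.6916 / 0.5494 ≈ 1.26

1.26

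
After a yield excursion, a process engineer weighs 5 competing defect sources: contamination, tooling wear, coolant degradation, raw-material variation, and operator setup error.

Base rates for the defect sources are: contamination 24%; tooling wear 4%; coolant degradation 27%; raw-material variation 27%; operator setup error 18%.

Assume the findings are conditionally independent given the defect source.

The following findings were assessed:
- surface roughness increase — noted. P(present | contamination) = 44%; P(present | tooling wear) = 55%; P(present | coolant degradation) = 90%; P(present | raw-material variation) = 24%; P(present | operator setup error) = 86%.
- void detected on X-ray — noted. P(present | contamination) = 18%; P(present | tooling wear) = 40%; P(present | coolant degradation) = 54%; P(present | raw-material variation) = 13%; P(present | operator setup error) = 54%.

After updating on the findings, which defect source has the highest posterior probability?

coolant degradation

Multiply each prior by the joint likelihood of the evidence pattern:
  contamination: 0.24 × 0.44 × 0.18 = 0.019008
  tooling wear: 0.04 × 0.55 × 0.40 = 0.0088
  coolant degradation: 0.27 × 0.90 × 0.54 = 0.13122
  raw-material variation: 0.27 × 0.24 × 0.13 = 0.008424
  operator setup error: 0.18 × 0.86 × 0.54 = 0.083592
Normalizing constant Z = 0.019008 + 0.0088 + 0.13122 + 0.008424 + 0.083592 = 0.25104.
P(contamination | evidence) ≈ 0.019008 / 0.25104 ≈ 0.076
P(tooling wear | evidence) ≈ 0.0088 / 0.25104 ≈ 0.035
P(coolant degradation | evidence) ≈ 0.13122 / 0.25104 ≈ 0.523
P(raw-material variation | evidence) ≈ 0.008424 / 0.25104 ≈ 0.034
P(operator setup error | evidence) ≈ 0.083592 / 0.25104 ≈ 0.333
The largest is 0.523, so coolant degradation is most probable.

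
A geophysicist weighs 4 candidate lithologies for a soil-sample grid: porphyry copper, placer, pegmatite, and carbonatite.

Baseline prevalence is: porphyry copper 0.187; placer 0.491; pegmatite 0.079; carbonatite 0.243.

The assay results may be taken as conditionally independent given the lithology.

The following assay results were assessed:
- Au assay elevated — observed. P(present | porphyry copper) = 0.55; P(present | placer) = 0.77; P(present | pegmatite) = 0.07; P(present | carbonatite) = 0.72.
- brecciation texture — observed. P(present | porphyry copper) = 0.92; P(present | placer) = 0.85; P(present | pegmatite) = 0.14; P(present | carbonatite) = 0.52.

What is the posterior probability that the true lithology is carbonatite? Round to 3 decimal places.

0.179

By Bayes' rule with conditional independence, the unnormalized weight for each hypothesis is prior × ∏ likelihoods:
  porphyry copper: 0.187 × 0.55 × 0.92 = 0.094622
  placer: 0.491 × 0.77 × 0.85 = 0.32136
  pegmatite: 0.079 × 0.07 × 0.14 = 0.0007742
  carbonatite: 0.243 × 0.72 × 0.52 = 0.090979
Marginal likelihood of the evidence = 0.50773.
P(carbonatite | evidence) = 0.090979 / 0.50773 ≈ 0.179.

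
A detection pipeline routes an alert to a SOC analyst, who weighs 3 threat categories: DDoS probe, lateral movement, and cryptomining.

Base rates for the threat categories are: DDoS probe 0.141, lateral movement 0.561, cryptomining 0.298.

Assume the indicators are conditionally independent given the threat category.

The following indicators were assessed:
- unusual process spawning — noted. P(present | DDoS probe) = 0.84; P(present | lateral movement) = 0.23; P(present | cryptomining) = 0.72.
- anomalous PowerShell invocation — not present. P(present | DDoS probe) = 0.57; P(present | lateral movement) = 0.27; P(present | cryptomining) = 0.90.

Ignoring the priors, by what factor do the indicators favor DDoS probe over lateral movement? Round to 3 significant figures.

2.15

The Bayes factor is the ratio of the joint likelihoods of the indicator pattern under the two hypotheses (using 1 − P(present | H) for each absent indicator).
  DDoS probe: 0.84 × (1 − 0.57) = 0.3612
  lateral movement: 0.23 × (1 − 0.27) = 0.1679
Bayes factor = 0.3612 / 0.1679 ≈ 2.15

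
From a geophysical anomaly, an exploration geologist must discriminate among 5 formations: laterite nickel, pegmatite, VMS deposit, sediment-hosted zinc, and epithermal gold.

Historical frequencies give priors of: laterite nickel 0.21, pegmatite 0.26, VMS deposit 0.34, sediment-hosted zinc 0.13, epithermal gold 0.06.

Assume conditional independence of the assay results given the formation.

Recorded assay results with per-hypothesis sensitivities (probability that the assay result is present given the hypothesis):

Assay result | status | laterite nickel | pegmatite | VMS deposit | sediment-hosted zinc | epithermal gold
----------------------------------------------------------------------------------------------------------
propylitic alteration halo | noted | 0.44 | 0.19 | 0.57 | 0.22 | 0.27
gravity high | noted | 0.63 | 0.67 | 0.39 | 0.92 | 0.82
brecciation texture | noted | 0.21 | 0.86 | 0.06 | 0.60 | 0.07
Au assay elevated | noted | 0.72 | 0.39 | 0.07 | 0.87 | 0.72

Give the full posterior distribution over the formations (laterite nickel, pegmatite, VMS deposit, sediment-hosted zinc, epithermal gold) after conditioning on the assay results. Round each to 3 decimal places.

By Bayes' rule with conditional independence, the unnormalized weight for each hypothesis is prior × ∏ likelihoods:
  laterite nickel: 0.21 × 0.44 × 0.63 × 0.21 × 0.72 = 0.0088017
  pegmatite: 0.26 × 0.19 × 0.67 × 0.86 × 0.39 = 0.011101
  VMS deposit: 0.34 × 0.57 × 0.39 × 0.06 × 0.07 = 0.00031744
  sediment-hosted zinc: 0.13 × 0.22 × 0.92 × 0.60 × 0.87 = 0.013735
  epithermal gold: 0.06 × 0.27 × 0.82 × 0.07 × 0.72 = 0.00066951
Marginal likelihood of the evidence = 0.034625.
P(laterite nickel | evidence) = 0.0088017 / 0.034625 ≈ 0.254
P(pegmatite | evidence) = 0.011101 / 0.034625 ≈ 0.321
P(VMS deposit | evidence) = 0.00031744 / 0.034625 ≈ 0.009
P(sediment-hosted zinc | evidence) = 0.013735 / 0.034625 ≈ 0.397
P(epithermal gold | evidence) = 0.00066951 / 0.034625 ≈ 0.019

0.254, 0.321, 0.009, 0.397, 0.019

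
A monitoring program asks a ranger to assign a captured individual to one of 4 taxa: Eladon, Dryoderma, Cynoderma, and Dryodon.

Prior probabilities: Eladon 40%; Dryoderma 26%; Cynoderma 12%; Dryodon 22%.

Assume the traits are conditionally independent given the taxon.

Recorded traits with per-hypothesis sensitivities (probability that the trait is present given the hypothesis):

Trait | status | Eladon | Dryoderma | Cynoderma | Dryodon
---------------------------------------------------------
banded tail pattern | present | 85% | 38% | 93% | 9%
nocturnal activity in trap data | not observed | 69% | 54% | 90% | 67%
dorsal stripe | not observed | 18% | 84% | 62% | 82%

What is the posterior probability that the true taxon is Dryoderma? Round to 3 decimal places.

By Bayes' rule with conditional independence, the unnormalized weight for each hypothesis is prior × ∏ likelihoods (using 1 − P(present | H) for each absent trait):
  Eladon: 0.40 × 0.85 × (1 − 0.69) × (1 − 0.18) = 0.086428
  Dryoderma: 0.26 × 0.38 × (1 − 0.54) × (1 − 0.84) = 0.0072717
  Cynoderma: 0.12 × 0.93 × (1 − 0.90) × (1 − 0.62) = 0.0042408
  Dryodon: 0.22 × 0.09 × (1 − 0.67) × (1 − 0.82) = 0.0011761
The unnormalized weights sum to 0.099117.
P(Dryoderma | evidence) = 0.0072717 / 0.099117 ≈ 0.073.

0.073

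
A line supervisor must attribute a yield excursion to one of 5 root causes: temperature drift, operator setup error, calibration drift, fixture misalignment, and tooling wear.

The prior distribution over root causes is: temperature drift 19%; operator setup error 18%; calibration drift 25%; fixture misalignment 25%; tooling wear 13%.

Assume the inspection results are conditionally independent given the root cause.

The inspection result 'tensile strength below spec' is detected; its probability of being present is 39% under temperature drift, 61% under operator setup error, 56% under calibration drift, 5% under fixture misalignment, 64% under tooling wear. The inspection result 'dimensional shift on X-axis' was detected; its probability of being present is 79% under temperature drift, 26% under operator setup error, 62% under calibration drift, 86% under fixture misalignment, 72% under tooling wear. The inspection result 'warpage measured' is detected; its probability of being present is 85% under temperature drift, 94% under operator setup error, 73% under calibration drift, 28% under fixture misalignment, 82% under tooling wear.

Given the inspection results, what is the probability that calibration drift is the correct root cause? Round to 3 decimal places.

0.330

For each hypothesis, the unnormalized posterior weight is prior × product of the inspection result likelihoods:
  temperature drift: 0.19 × 0.39 × 0.79 × 0.85 = 0.049758
  operator setup error: 0.18 × 0.61 × 0.26 × 0.94 = 0.026835
  calibration drift: 0.25 × 0.56 × 0.62 × 0.73 = 0.063364
  fixture misalignment: 0.25 × 0.05 × 0.86 × 0.28 = 0.00301
  tooling wear: 0.13 × 0.64 × 0.72 × 0.82 = 0.049121
The unnormalized weights sum to 0.19209.
P(calibration drift | evidence) = 0.063364 / 0.19209 ≈ 0.330.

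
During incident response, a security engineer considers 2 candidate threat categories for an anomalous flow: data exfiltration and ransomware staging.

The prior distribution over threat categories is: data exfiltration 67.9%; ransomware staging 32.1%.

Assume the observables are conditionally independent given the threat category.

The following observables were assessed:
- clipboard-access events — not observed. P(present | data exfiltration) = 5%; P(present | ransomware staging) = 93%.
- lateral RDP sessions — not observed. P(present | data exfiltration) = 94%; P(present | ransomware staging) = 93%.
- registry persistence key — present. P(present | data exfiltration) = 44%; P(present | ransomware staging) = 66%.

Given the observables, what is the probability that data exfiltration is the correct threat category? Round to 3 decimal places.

By Bayes' rule with conditional independence, the unnormalized weight for each hypothesis is prior × ∏ likelihoods (using 1 − P(present | H) for each absent observable):
  data exfiltration: 0.679 × (1 − 0.05) × (1 − 0.94) × 0.44 = 0.017029
  ransomware staging: 0.321 × (1 − 0.93) × (1 − 0.93) × 0.66 = 0.0010381
The unnormalized weights sum to 0.018067.
P(data exfiltration | evidence) = 0.017029 / 0.018067 ≈ 0.943.

0.943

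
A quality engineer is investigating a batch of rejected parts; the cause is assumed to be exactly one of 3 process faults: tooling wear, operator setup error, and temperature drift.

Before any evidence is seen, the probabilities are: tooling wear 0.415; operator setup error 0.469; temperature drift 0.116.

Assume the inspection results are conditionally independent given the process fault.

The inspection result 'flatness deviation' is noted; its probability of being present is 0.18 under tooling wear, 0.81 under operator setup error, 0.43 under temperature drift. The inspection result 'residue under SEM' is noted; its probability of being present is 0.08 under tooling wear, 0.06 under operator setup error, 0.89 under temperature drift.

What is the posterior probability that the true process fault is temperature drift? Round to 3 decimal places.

By Bayes' rule with conditional independence, the unnormalized weight for each hypothesis is prior × ∏ likelihoods:
  tooling wear: 0.415 × 0.18 × 0.08 = 0.005976
  operator setup error: 0.469 × 0.81 × 0.06 = 0.022793
  temperature drift: 0.116 × 0.43 × 0.89 = 0.044393
Normalizing constant Z = 0.005976 + 0.022793 + 0.044393 = 0.073163.
P(temperature drift | evidence) = 0.044393 / 0.073163 ≈ 0.607.

0.607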